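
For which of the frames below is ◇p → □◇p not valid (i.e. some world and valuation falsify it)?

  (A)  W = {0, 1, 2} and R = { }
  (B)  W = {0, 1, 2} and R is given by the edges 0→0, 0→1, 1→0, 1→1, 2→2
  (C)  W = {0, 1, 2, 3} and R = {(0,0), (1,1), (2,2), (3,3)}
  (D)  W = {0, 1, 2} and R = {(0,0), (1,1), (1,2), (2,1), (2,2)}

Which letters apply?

none

The schema ◇p → □◇p is axiom 5; it is valid on a frame iff R is euclidean.
(A) R is euclidean (any two R-successors of the same world are R-related), so the schema is valid here.
(B) R is euclidean (any two R-successors of the same world are R-related), so the schema is valid here.
(C) R is euclidean (any two R-successors of the same world are R-related), so the schema is valid here.
(D) R is euclidean (any two R-successors of the same world are R-related), so the schema is valid here.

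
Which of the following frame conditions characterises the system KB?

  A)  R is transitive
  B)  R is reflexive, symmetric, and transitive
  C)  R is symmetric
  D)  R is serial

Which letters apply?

(A) this class determines K4, not KB.
(B) this class determines S5, not KB.
(C) KB is sound and complete for exactly this class.
(D) this class determines D, not KB.

C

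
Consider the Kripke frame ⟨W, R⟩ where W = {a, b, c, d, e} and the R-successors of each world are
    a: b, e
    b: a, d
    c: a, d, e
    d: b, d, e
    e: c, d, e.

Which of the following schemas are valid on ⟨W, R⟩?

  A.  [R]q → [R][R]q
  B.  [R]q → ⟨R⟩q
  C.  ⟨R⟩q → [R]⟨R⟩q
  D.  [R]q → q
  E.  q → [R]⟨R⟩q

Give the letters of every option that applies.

R is not reflexive: not a R a.
R is not symmetric: a R e but not e R a.
R is not transitive: a R b and b R a but not a R a.
R is not euclidean: a R b and a R e but not b R e.
R is serial: every world has an R-successor.
(A) [R]q → [R][R]q is axiom 4; it is valid on a frame exactly when R is transitive. R is not transitive, so not valid.
(B) axiom D: valid iff R is serial. R is serial — valid.
(C) ⟨R⟩q → [R]⟨R⟩q is axiom 5, which corresponds to the euclidean property. R is not euclidean — not valid.
(D) [R]q → q is axiom T, which corresponds to reflexivity. R is not reflexive — not valid.
(E) q → [R]⟨R⟩q (axiom B) characterises the symmetric frames. R is not symmetric — not valid.

B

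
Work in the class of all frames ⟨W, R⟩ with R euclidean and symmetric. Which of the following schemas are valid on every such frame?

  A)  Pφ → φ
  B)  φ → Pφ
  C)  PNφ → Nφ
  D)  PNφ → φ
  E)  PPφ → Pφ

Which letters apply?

C, D, E

A symmetric euclidean relation is transitive (uRv and vRw give vRu by symmetry, then uRw by the euclidean condition, applied at v).
(A) Pφ → φ is valid only on frames where every R-edge is a self-loop. Such an R need not be a subset of the identity — not valid.
(B) φ → Pφ is the dual of axiom T, which corresponds to reflexivity. Such an R need not be reflexive — not valid.
(C) the dual of axiom 5: valid iff R is euclidean. Every such R is euclidean — valid.
(D) PNφ → φ (the dual of axiom B) characterises the symmetric frames. Every such R is symmetric — valid.
(E) PPφ → Pφ is the dual of axiom 4, which corresponds to transitivity. Every such R is transitive — valid.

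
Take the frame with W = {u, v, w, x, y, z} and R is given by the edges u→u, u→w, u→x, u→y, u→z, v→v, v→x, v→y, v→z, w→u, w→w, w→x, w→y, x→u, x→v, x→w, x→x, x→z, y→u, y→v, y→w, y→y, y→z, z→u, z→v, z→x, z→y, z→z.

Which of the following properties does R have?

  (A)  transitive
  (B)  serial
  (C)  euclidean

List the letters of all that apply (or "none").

B

(A) not transitive: u R x and x R v but not u R v.
(B) serial: every world has an R-successor.
(C) not euclidean: u R w and u R z but not w R z.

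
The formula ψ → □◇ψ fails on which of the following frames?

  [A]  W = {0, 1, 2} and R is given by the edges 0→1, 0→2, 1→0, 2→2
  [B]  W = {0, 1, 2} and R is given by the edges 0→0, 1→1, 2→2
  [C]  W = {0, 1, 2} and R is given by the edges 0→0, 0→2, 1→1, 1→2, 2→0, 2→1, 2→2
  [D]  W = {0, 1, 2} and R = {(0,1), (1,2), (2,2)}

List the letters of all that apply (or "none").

A, D

The schema ψ → □◇ψ is axiom B; it is valid on a frame iff R is symmetric.
(A) R is not symmetric (0 R 2 but not 2 R 0), so the schema fails here.
(B) R is symmetric (every R-edge is matched by its reverse), so the schema is valid here.
(C) R is symmetric (every R-edge is matched by its reverse), so the schema is valid here.
(D) R is not symmetric (0 R 1 but not 1 R 0), so the schema fails here.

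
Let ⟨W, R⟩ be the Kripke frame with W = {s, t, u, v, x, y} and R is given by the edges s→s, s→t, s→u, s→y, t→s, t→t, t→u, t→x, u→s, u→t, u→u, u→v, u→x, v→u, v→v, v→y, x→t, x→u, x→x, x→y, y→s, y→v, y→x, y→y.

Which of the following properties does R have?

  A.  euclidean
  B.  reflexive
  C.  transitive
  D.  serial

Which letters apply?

B, D

(A) not euclidean: s R t and s R y but not t R y.
(B) reflexive: each world relates to itself.
(C) not transitive: s R t and t R x but not s R x.
(D) serial: every world has an R-successor.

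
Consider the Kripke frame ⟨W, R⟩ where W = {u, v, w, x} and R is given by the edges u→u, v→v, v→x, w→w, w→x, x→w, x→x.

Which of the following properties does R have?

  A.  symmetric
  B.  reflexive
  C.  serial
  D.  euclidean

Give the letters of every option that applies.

B, C

(A) not symmetric: v R x but not x R v.
(B) reflexive: each world relates to itself.
(C) serial: every world has an R-successor.
(D) not euclidean: v R x and v R v but not x R v.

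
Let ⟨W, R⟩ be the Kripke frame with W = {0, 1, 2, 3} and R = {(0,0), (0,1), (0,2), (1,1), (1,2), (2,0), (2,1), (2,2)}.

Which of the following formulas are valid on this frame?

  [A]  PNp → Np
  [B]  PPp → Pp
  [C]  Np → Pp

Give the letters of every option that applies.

none

R is not transitive: 1 R 2 and 2 R 0 but not 1 R 0.
R is not euclidean: 0 R 1 and 0 R 0 but not 1 R 0.
R is not serial: 3 has no R-successor.
(A) PNp → Np is the dual of axiom 5, which corresponds to the euclidean property. R is not euclidean — not valid.
(B) PPp → Pp is the dual of axiom 4; it is valid on a frame exactly when R is transitive. R is not transitive, so not valid.
(C) Np → Pp (axiom D) characterises the serial frames. R is not serial — not valid.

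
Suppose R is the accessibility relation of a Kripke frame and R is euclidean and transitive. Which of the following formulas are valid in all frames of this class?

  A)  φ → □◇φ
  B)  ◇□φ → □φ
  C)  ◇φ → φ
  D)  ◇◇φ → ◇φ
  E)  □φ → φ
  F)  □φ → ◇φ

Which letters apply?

(A) φ → □◇φ is axiom B, which corresponds to symmetry. Such an R need not be symmetric — not valid.
(B) ◇□φ → □φ (the dual of axiom 5) characterises the euclidean frames. Every such R is euclidean — valid.
(C) ◇φ → φ (the converse of T) corresponds to R being a subset of the identity. Such an R need not be a subset of the identity, so not valid.
(D) ◇◇φ → ◇φ is the dual of axiom 4, which corresponds to transitivity. Every such R is transitive — valid.
(E) □φ → φ is axiom T; it is valid on a frame exactly when R is reflexive. Such an R need not be reflexive, so not valid.
(F) □φ → ◇φ is axiom D; it is valid on a frame exactly when R is serial. Such an R need not be serial, so not valid.

B, D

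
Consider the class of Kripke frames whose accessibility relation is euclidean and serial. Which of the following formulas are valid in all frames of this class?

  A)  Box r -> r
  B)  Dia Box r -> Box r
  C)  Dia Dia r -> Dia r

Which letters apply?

(A) axiom T: valid iff R is reflexive. Such an R need not be reflexive — not valid.
(B) Dia Box r -> Box r is the dual of axiom 5; it is valid on a frame exactly when R is euclidean. Every such R is euclidean, so valid.
(C) Dia Dia r -> Dia r (the dual of axiom 4) characterises the transitive frames. Such an R need not be transitive — not valid.

B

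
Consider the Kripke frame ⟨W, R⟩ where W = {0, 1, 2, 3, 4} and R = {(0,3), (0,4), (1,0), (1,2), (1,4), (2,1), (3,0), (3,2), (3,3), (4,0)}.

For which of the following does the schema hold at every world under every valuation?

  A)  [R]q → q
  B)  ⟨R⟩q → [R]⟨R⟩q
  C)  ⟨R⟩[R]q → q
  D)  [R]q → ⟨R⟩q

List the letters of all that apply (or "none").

R is not reflexive: not 0 R 0.
R is not symmetric: 1 R 0 but not 0 R 1.
R is not euclidean: 0 R 3 and 0 R 4 but not 3 R 4.
R is serial: every world has an R-successor.
(A) [R]q → q is axiom T; it is valid on a frame exactly when R is reflexive. R is not reflexive, so not valid.
(B) ⟨R⟩q → [R]⟨R⟩q is axiom 5; it is valid on a frame exactly when R is euclidean. R is not euclidean, so not valid.
(C) ⟨R⟩[R]q → q is the dual of axiom B, which corresponds to symmetry. R is not symmetric — not valid.
(D) [R]q → ⟨R⟩q is axiom D; it is valid on a frame exactly when R is serial. R is serial, so valid.

D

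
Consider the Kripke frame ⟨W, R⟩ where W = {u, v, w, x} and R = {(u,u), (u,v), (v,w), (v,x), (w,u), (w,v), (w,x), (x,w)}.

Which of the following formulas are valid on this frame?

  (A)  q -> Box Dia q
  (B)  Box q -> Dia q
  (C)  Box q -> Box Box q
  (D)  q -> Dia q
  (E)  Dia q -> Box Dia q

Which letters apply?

B

R is not reflexive: not v R v.
R is not symmetric: u R v but not v R u.
R is not transitive: u R v and v R w but not u R w.
R is not euclidean: u R v and u R u but not v R u.
R is serial: every world has an R-successor.
(A) q -> Box Dia q (axiom B) characterises the symmetric frames. R is not symmetric — not valid.
(B) Box q -> Dia q is axiom D; it is valid on a frame exactly when R is serial. R is serial, so valid.
(C) Box q -> Box Box q is axiom 4; it is valid on a frame exactly when R is transitive. R is not transitive, so not valid.
(D) the dual of axiom T: valid iff R is reflexive. R is not reflexive — not valid.
(E) Dia q -> Box Dia q is axiom 5; it is valid on a frame exactly when R is euclidean. R is not euclidean, so not valid.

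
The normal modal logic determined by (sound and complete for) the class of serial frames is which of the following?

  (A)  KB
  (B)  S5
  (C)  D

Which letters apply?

(A) KB is determined by the class of symmetric frames.
(B) S5 is determined by the class of reflexive, symmetric, and transitive frames.
(C) D is determined by exactly this class.

C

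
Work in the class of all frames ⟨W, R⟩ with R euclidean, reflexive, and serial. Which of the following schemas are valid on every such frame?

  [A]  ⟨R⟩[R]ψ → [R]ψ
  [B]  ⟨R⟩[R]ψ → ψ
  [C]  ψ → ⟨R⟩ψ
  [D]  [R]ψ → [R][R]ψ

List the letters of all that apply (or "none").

A relation that is euclidean, reflexive, and serial is also symmetric and transitive.
(A) ⟨R⟩[R]ψ → [R]ψ is the dual of axiom 5; it is valid on a frame exactly when R is euclidean. Every such R is euclidean, so valid.
(B) the dual of axiom B: valid iff R is symmetric. Every such R is symmetric — valid.
(C) ψ → ⟨R⟩ψ is the dual of axiom T, which corresponds to reflexivity. Every such R is reflexive — valid.
(D) [R]ψ → [R][R]ψ is axiom 4; it is valid on a frame exactly when R is transitive. Every such R is transitive, so valid.

A, B, C, D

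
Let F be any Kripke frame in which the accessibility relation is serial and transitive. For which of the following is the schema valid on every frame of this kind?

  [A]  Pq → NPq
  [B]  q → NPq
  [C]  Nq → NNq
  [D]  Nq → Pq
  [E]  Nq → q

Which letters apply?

C, D

(A) Pq → NPq is axiom 5, which corresponds to the euclidean property. Such an R need not be euclidean — not valid.
(B) q → NPq (axiom B) characterises the symmetric frames. Such an R need not be symmetric — not valid.
(C) Nq → NNq is axiom 4, which corresponds to transitivity. Every such R is transitive — valid.
(D) Nq → Pq (axiom D) characterises the serial frames. Every such R is serial — valid.
(E) axiom T: valid iff R is reflexive. Such an R need not be reflexive — not valid.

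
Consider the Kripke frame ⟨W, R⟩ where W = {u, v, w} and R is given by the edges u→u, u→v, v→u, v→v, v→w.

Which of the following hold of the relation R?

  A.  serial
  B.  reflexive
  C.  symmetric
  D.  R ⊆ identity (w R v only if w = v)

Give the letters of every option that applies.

(A) not serial: w has no R-successor.
(B) not reflexive: not w R w.
(C) not symmetric: v R w but not w R v.
(D) not ⊆ identity: u R v with u ≠ v.

none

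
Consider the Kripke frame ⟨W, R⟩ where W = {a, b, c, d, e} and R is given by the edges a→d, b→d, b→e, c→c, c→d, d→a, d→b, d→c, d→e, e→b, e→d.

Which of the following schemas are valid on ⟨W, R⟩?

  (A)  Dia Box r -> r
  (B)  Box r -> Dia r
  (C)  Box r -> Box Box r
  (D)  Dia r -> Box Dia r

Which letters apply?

A, B

R is symmetric: every R-edge is matched by its reverse.
R is not transitive: a R d and d R a but not a R a.
R is not euclidean: d R a and d R b but not a R b.
R is serial: every world has an R-successor.
(A) Dia Box r -> r is the dual of axiom B, which corresponds to symmetry. R is symmetric — valid.
(B) Box r -> Dia r (axiom D) characterises the serial frames. R is serial — valid.
(C) Box r -> Box Box r is axiom 4, which corresponds to transitivity. R is not transitive — not valid.
(D) axiom 5: valid iff R is euclidean. R is not euclidean — not valid.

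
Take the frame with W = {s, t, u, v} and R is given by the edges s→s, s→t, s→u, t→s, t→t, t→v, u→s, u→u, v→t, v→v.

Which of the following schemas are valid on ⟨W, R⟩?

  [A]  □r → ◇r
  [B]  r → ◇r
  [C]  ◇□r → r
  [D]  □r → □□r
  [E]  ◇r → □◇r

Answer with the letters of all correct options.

A, B, C

R is reflexive: each world relates to itself.
R is symmetric: every R-edge is matched by its reverse.
R is not transitive: s R t and t R v but not s R v.
R is not euclidean: s R t and s R u but not t R u.
R is serial: every world has an R-successor.
(A) axiom D: valid iff R is serial. R is serial — valid.
(B) r → ◇r (the dual of axiom T) characterises the reflexive frames. R is reflexive — valid.
(C) ◇□r → r is the dual of axiom B, which corresponds to symmetry. R is symmetric — valid.
(D) □r → □□r is axiom 4; it is valid on a frame exactly when R is transitive. R is not transitive, so not valid.
(E) ◇r → □◇r (axiom 5) characterises the euclidean frames. R is not euclidean — not valid.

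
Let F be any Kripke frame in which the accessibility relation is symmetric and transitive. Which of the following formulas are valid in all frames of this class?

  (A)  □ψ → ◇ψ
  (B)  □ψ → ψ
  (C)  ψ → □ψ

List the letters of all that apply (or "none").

A symmetric transitive relation is euclidean (uRv and uRw give vRu by symmetry, then vRw by transitivity).
(A) □ψ → ◇ψ is axiom D; it is valid on a frame exactly when R is serial. Such an R need not be serial, so not valid.
(B) axiom T: valid iff R is reflexive. Such an R need not be reflexive — not valid.
(C) ψ → □ψ (equivalent to ◇p→p) corresponds to R being a subset of the identity. Such an R need not be a subset of the identity, so not valid.

none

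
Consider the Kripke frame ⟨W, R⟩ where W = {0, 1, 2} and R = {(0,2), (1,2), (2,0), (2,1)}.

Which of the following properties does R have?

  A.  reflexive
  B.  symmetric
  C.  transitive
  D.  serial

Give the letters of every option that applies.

(A) not reflexive: not 0 R 0.
(B) symmetric: every R-edge is matched by its reverse.
(C) not transitive: 0 R 2 and 2 R 0 but not 0 R 0.
(D) serial: every world has an R-successor.

B, D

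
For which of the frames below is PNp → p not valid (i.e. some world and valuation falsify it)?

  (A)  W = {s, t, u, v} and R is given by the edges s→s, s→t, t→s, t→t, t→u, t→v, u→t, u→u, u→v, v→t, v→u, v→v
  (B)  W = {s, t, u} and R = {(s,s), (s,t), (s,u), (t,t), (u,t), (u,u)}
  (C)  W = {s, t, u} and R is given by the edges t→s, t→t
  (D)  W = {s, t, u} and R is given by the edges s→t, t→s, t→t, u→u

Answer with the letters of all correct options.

The schema PNp → p is the dual of axiom B; it is valid on a frame iff R is symmetric.
(A) R is symmetric (every R-edge is matched by its reverse), so the schema is valid here.
(B) R is not symmetric (s R t but not t R s), so the schema fails here.
(C) R is not symmetric (t R s but not s R t), so the schema fails here.
(D) R is symmetric (every R-edge is matched by its reverse), so the schema is valid here.

B, C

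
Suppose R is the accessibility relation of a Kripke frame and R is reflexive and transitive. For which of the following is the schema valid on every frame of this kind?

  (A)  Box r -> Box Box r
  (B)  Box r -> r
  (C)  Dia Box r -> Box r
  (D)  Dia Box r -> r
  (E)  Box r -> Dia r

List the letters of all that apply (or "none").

Reflexive relations are serial.
(A) Box r -> Box Box r is axiom 4; it is valid on a frame exactly when R is transitive. Every such R is transitive, so valid.
(B) axiom T: valid iff R is reflexive. Every such R is reflexive — valid.
(C) Dia Box r -> Box r is the dual of axiom 5, which corresponds to the euclidean property. Such an R need not be euclidean — not valid.
(D) Dia Box r -> r is the dual of axiom B, which corresponds to symmetry. Such an R need not be symmetric — not valid.
(E) Box r -> Dia r is axiom D, which corresponds to seriality. Every such R is serial — valid.

A, B, E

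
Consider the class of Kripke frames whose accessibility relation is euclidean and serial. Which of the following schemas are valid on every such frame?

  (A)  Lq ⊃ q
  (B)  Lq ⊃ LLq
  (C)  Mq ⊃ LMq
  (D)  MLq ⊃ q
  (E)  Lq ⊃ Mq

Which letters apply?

(A) axiom T: valid iff R is reflexive. Such an R need not be reflexive — not valid.
(B) Lq ⊃ LLq is axiom 4, which corresponds to transitivity. Such an R need not be transitive — not valid.
(C) Mq ⊃ LMq is axiom 5, which corresponds to the euclidean property. Every such R is euclidean — valid.
(D) MLq ⊃ q is the dual of axiom B; it is valid on a frame exactly when R is symmetric. Such an R need not be symmetric, so not valid.
(E) Lq ⊃ Mq (axiom D) characterises the serial frames. Every such R is serial — valid.

C, E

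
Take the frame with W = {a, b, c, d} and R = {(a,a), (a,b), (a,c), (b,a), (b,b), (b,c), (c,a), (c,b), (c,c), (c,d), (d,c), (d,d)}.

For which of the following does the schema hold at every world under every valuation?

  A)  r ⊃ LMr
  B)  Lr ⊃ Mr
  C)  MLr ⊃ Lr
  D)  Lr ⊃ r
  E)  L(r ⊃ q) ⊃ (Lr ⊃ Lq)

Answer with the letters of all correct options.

R is reflexive: each world relates to itself.
R is symmetric: every R-edge is matched by its reverse.
R is not euclidean: c R a and c R d but not a R d.
R is serial: every world has an R-successor.
(A) r ⊃ LMr is axiom B; it is valid on a frame exactly when R is symmetric. R is symmetric, so valid.
(B) Lr ⊃ Mr (axiom D) characterises the serial frames. R is serial — valid.
(C) MLr ⊃ Lr (the dual of axiom 5) characterises the euclidean frames. R is not euclidean — not valid.
(D) Lr ⊃ r is axiom T, which corresponds to reflexivity. R is reflexive — valid.
(E) this is just K, valid on every normal frame.

A, B, D, E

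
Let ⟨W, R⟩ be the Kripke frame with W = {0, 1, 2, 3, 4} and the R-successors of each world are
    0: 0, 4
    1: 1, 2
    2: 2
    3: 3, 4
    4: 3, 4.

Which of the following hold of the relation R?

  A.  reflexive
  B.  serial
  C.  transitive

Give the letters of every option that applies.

A, B

(A) reflexive: each world relates to itself.
(B) serial: every world has an R-successor.
(C) not transitive: 0 R 4 and 4 R 3 but not 0 R 3.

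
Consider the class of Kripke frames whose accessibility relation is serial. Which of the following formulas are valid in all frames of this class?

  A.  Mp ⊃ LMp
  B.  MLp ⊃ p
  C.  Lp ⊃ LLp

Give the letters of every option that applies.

none

(A) axiom 5: valid iff R is euclidean. Such an R need not be euclidean — not valid.
(B) MLp ⊃ p is the dual of axiom B, which corresponds to symmetry. Such an R need not be symmetric — not valid.
(C) Lp ⊃ LLp is axiom 4; it is valid on a frame exactly when R is transitive. Such an R need not be transitive, so not valid.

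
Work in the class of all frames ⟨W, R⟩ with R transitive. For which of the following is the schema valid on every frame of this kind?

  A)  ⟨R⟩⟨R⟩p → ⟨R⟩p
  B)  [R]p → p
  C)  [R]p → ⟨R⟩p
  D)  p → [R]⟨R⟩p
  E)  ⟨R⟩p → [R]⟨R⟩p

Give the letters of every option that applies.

(A) the dual of axiom 4: valid iff R is transitive. Every such R is transitive — valid.
(B) [R]p → p is axiom T; it is valid on a frame exactly when R is reflexive. Such an R need not be reflexive, so not valid.
(C) [R]p → ⟨R⟩p (axiom D) characterises the serial frames. Such an R need not be serial — not valid.
(D) p → [R]⟨R⟩p is axiom B; it is valid on a frame exactly when R is symmetric. Such an R need not be symmetric, so not valid.
(E) ⟨R⟩p → [R]⟨R⟩p is axiom 5, which corresponds to the euclidean property. Such an R need not be euclidean — not valid.

A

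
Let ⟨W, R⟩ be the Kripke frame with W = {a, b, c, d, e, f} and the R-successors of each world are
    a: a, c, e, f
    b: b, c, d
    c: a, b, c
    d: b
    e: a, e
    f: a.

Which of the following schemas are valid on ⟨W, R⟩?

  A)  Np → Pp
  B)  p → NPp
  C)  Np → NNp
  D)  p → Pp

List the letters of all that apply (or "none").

R is not reflexive: not d R d.
R is symmetric: every R-edge is matched by its reverse.
R is not transitive: a R c and c R b but not a R b.
R is serial: every world has an R-successor.
(A) Np → Pp is axiom D; it is valid on a frame exactly when R is serial. R is serial, so valid.
(B) p → NPp is axiom B, which corresponds to symmetry. R is symmetric — valid.
(C) Np → NNp is axiom 4; it is valid on a frame exactly when R is transitive. R is not transitive, so not valid.
(D) p → Pp is the dual of axiom T; it is valid on a frame exactly when R is reflexive. R is not reflexive, so not valid.

A, B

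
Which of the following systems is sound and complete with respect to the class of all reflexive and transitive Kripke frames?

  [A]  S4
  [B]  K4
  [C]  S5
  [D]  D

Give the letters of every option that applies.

A

(A) S4 is determined by exactly this class.
(B) K4 is determined by the class of transitive frames.
(C) S5 is determined by the class of reflexive, symmetric, and transitive frames.
(D) D is determined by the class of serial frames.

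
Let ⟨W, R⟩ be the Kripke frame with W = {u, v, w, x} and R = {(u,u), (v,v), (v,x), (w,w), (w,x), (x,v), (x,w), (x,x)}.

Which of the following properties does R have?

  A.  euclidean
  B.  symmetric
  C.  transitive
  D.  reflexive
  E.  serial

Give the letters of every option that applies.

B, D, E

(A) not euclidean: x R v and x R w but not v R w.
(B) symmetric: every R-edge is matched by its reverse.
(C) not transitive: v R x and x R w but not v R w.
(D) reflexive: each world relates to itself.
(E) serial: every world has an R-successor.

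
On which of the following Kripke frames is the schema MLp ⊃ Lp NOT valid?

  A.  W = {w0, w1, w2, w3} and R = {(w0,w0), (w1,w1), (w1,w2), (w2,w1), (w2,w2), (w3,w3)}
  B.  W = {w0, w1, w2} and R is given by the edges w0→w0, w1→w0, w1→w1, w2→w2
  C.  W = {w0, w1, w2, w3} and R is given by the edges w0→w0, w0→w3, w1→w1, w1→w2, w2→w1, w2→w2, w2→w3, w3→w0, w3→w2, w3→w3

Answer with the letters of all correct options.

The schema MLp ⊃ Lp is the dual of axiom 5; it is valid on a frame iff R is euclidean.
(A) R is euclidean (any two R-successors of the same world are R-related), so the schema is valid here.
(B) R is not euclidean (w1 R w0 and w1 R w1 but not w0 R w1), so the schema fails here.
(C) R is not euclidean (w2 R w1 and w2 R w3 but not w1 R w3), so the schema fails here.

B, C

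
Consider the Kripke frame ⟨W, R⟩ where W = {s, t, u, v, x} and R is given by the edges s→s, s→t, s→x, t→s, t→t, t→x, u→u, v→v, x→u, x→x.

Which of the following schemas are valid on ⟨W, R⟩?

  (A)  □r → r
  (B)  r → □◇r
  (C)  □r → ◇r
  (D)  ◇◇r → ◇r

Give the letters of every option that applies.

R is reflexive: each world relates to itself.
R is not symmetric: s R x but not x R s.
R is not transitive: s R x and x R u but not s R u.
R is serial: every world has an R-successor.
(A) axiom T: valid iff R is reflexive. R is reflexive — valid.
(B) r → □◇r is axiom B; it is valid on a frame exactly when R is symmetric. R is not symmetric, so not valid.
(C) □r → ◇r is axiom D; it is valid on a frame exactly when R is serial. R is serial, so valid.
(D) ◇◇r → ◇r (the dual of axiom 4) characterises the transitive frames. R is not transitive — not valid.

A, C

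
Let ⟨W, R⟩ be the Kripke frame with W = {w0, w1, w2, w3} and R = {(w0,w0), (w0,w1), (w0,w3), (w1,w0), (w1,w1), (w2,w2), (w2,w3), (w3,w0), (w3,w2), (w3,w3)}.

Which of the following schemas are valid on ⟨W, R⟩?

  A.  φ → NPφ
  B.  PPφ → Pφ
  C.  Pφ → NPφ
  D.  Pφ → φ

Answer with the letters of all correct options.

R is symmetric: every R-edge is matched by its reverse.
R is not transitive: w0 R w3 and w3 R w2 but not w0 R w2.
R is not euclidean: w0 R w1 and w0 R w3 but not w1 R w3.
R is not a subset of the identity: w0 R w1 with w0 ≠ w1.
(A) φ → NPφ (axiom B) characterises the symmetric frames. R is symmetric — valid.
(B) the dual of axiom 4: valid iff R is transitive. R is not transitive — not valid.
(C) Pφ → NPφ is axiom 5; it is valid on a frame exactly when R is euclidean. R is not euclidean, so not valid.
(D) Pφ → φ is the converse of T; it holds exactly when R ⊆ identity. Here R ⊄ identity — not valid.

A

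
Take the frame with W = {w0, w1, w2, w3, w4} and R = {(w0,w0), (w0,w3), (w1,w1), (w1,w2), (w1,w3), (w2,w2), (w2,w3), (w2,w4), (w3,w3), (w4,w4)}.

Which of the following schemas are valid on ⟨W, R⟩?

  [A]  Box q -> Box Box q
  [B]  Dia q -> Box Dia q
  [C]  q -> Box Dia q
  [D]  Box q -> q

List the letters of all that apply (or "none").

D

R is reflexive: each world relates to itself.
R is not symmetric: w0 R w3 but not w3 R w0.
R is not transitive: w1 R w2 and w2 R w4 but not w1 R w4.
R is not euclidean: w0 R w3 and w0 R w0 but not w3 R w0.
(A) Box q -> Box Box q (axiom 4) characterises the transitive frames. R is not transitive — not valid.
(B) Dia q -> Box Dia q is axiom 5; it is valid on a frame exactly when R is euclidean. R is not euclidean, so not valid.
(C) q -> Box Dia q is axiom B, which corresponds to symmetry. R is not symmetric — not valid.
(D) Box q -> q is axiom T; it is valid on a frame exactly when R is reflexive. R is reflexive, so valid.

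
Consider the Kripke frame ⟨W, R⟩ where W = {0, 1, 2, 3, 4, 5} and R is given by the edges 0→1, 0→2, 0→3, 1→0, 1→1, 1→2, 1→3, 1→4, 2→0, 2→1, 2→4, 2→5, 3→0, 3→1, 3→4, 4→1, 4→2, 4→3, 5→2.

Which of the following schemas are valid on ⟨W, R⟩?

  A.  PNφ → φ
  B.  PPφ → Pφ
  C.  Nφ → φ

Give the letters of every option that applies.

A

R is not reflexive: not 0 R 0.
R is symmetric: every R-edge is matched by its reverse.
R is not transitive: 0 R 1 and 1 R 0 but not 0 R 0.
(A) PNφ → φ is the dual of axiom B, which corresponds to symmetry. R is symmetric — valid.
(B) PPφ → Pφ is the dual of axiom 4, which corresponds to transitivity. R is not transitive — not valid.
(C) Nφ → φ is axiom T, which corresponds to reflexivity. R is not reflexive — not valid.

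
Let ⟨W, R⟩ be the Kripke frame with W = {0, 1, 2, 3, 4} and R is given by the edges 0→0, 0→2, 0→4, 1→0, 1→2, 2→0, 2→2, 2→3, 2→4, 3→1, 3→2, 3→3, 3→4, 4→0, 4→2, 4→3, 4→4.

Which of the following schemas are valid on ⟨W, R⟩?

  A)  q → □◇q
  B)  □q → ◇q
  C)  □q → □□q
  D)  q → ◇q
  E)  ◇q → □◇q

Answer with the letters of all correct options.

B

R is not reflexive: not 1 R 1.
R is not symmetric: 1 R 0 but not 0 R 1.
R is not transitive: 0 R 2 and 2 R 3 but not 0 R 3.
R is not euclidean: 2 R 0 and 2 R 3 but not 0 R 3.
R is serial: every world has an R-successor.
(A) q → □◇q is axiom B, which corresponds to symmetry. R is not symmetric — not valid.
(B) □q → ◇q is axiom D; it is valid on a frame exactly when R is serial. R is serial, so valid.
(C) □q → □□q is axiom 4, which corresponds to transitivity. R is not transitive — not valid.
(D) q → ◇q (the dual of axiom T) characterises the reflexive frames. R is not reflexive — not valid.
(E) ◇q → □◇q is axiom 5; it is valid on a frame exactly when R is euclidean. R is not euclidean, so not valid.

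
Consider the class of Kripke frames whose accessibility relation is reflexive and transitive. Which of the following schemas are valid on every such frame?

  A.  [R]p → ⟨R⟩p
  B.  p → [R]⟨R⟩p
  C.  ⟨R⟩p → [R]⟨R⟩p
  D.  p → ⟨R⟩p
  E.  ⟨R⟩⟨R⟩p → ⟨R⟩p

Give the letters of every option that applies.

A, D, E

Reflexive relations are serial.
(A) [R]p → ⟨R⟩p is axiom D, which corresponds to seriality. Every such R is serial — valid.
(B) p → [R]⟨R⟩p is axiom B; it is valid on a frame exactly when R is symmetric. Such an R need not be symmetric, so not valid.
(C) axiom 5: valid iff R is euclidean. Such an R need not be euclidean — not valid.
(D) p → ⟨R⟩p is the dual of axiom T; it is valid on a frame exactly when R is reflexive. Every such R is reflexive, so valid.
(E) the dual of axiom 4: valid iff R is transitive. Every such R is transitive — valid.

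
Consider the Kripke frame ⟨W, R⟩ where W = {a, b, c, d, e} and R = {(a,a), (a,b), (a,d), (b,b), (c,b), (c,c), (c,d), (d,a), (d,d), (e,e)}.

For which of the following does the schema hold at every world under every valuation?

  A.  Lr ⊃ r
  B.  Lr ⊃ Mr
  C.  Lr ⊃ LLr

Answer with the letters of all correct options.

R is reflexive: each world relates to itself.
R is not transitive: c R d and d R a but not c R a.
R is serial: every world has an R-successor.
(A) Lr ⊃ r (axiom T) characterises the reflexive frames. R is reflexive — valid.
(B) Lr ⊃ Mr is axiom D, which corresponds to seriality. R is serial — valid.
(C) axiom 4: valid iff R is transitive. R is not transitive — not valid.

A, B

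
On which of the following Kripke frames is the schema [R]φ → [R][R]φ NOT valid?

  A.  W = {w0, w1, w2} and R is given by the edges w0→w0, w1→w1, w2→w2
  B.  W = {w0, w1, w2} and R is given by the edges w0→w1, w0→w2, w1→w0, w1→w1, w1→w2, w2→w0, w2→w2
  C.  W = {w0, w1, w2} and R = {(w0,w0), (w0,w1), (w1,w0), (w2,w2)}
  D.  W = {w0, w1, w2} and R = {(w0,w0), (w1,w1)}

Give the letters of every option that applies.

B, C

The schema [R]φ → [R][R]φ is axiom 4; it is valid on a frame iff R is transitive.
(A) R is transitive (R is closed under composition), so the schema is valid here.
(B) R is not transitive (w0 R w1 and w1 R w0 but not w0 R w0), so the schema fails here.
(C) R is not transitive (w1 R w0 and w0 R w1 but not w1 R w1), so the schema fails here.
(D) R is transitive (R is closed under composition), so the schema is valid here.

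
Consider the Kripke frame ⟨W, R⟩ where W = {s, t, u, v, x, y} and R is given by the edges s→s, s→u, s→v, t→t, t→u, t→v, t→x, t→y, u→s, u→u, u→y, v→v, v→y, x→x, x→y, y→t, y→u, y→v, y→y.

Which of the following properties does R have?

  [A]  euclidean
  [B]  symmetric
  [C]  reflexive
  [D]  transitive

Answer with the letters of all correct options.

C

(A) not euclidean: s R u and s R v but not u R v.
(B) not symmetric: s R v but not v R s.
(C) reflexive: each world relates to itself.
(D) not transitive: s R u and u R y but not s R y.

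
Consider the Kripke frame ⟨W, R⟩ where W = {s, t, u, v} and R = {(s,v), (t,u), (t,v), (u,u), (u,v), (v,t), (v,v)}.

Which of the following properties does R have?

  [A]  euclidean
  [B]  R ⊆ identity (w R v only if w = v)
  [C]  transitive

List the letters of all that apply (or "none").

none

(A) not euclidean: t R v and t R u but not v R u.
(B) not ⊆ identity: s R v with s ≠ v.
(C) not transitive: s R v and v R t but not s R t.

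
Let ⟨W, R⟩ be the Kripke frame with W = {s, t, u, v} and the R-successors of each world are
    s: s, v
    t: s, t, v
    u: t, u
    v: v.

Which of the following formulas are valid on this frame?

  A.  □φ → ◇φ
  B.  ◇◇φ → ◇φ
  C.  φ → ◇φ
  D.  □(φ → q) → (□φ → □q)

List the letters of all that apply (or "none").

A, C, D

R is reflexive: each world relates to itself.
R is not transitive: u R t and t R s but not u R s.
R is serial: every world has an R-successor.
(A) □φ → ◇φ is axiom D; it is valid on a frame exactly when R is serial. R is serial, so valid.
(B) the dual of axiom 4: valid iff R is transitive. R is not transitive — not valid.
(C) φ → ◇φ (the dual of axiom T) characterises the reflexive frames. R is reflexive — valid.
(D) this is just K, valid on every normal frame.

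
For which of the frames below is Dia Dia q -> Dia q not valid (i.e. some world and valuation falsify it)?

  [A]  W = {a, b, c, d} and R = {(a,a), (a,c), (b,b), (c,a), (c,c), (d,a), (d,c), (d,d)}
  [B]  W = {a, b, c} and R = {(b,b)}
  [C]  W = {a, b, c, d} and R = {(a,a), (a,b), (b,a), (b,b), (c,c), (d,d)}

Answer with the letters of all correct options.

none

The schema Dia Dia q -> Dia q is the dual of axiom 4; it is valid on a frame iff R is transitive.
(A) R is transitive (R is closed under composition), so the schema is valid here.
(B) R is transitive (R is closed under composition), so the schema is valid here.
(C) R is transitive (R is closed under composition), so the schema is valid here.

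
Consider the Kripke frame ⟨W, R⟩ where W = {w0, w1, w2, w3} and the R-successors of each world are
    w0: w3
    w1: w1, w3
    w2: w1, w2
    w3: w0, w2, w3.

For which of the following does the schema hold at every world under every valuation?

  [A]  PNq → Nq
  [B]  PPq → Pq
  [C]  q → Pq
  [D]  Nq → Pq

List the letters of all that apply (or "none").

D

R is not reflexive: not w0 R w0.
R is not transitive: w0 R w3 and w3 R w0 but not w0 R w0.
R is not euclidean: w1 R w3 and w1 R w1 but not w3 R w1.
R is serial: every world has an R-successor.
(A) the dual of axiom 5: valid iff R is euclidean. R is not euclidean — not valid.
(B) PPq → Pq (the dual of axiom 4) characterises the transitive frames. R is not transitive — not valid.
(C) q → Pq (the dual of axiom T) characterises the reflexive frames. R is not reflexive — not valid.
(D) Nq → Pq is axiom D; it is valid on a frame exactly when R is serial. R is serial, so valid.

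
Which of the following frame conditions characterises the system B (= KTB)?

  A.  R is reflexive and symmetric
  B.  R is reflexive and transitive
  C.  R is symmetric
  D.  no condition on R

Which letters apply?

A

(A) B (= KTB) is sound and complete for exactly this class.
(B) this class determines S4, not B (= KTB).
(C) this class determines KB, not B (= KTB).
(D) this class determines K, not B (= KTB).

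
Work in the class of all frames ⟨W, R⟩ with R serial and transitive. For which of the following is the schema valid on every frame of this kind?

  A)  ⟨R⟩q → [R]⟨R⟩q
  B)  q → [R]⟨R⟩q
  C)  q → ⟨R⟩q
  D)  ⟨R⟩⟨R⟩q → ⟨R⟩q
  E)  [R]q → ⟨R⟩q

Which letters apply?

D, E

(A) ⟨R⟩q → [R]⟨R⟩q is axiom 5, which corresponds to the euclidean property. Such an R need not be euclidean — not valid.
(B) axiom B: valid iff R is symmetric. Such an R need not be symmetric — not valid.
(C) q → ⟨R⟩q (the dual of axiom T) characterises the reflexive frames. Such an R need not be reflexive — not valid.
(D) ⟨R⟩⟨R⟩q → ⟨R⟩q is the dual of axiom 4, which corresponds to transitivity. Every such R is transitive — valid.
(E) [R]q → ⟨R⟩q is axiom D, which corresponds to seriality. Every such R is serial — valid.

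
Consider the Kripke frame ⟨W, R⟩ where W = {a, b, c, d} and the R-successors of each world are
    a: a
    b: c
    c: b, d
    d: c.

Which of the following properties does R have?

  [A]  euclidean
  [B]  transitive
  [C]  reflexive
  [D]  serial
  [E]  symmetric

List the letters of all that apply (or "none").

(A) not euclidean: c R b and c R d but not b R d.
(B) not transitive: b R c and c R b but not b R b.
(C) not reflexive: not b R b.
(D) serial: every world has an R-successor.
(E) symmetric: every R-edge is matched by its reverse.

D, E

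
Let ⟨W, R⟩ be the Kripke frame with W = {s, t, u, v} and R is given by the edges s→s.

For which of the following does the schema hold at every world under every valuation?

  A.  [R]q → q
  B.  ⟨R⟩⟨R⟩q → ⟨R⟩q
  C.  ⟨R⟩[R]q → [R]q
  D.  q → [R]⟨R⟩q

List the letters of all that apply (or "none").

R is not reflexive: not t R t.
R is symmetric: every R-edge is matched by its reverse.
R is transitive: R is closed under composition.
R is euclidean: any two R-successors of the same world are R-related.
(A) [R]q → q is axiom T, which corresponds to reflexivity. R is not reflexive — not valid.
(B) ⟨R⟩⟨R⟩q → ⟨R⟩q (the dual of axiom 4) characterises the transitive frames. R is transitive — valid.
(C) ⟨R⟩[R]q → [R]q is the dual of axiom 5; it is valid on a frame exactly when R is euclidean. R is euclidean, so valid.
(D) q → [R]⟨R⟩q (axiom B) characterises the symmetric frames. R is symmetric — valid.

B, C, D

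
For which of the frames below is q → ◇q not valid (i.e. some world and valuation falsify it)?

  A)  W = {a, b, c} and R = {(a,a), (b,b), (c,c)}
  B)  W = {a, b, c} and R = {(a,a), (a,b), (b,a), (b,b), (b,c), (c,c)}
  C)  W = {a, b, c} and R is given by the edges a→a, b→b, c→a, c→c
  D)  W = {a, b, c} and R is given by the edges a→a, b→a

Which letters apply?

D

The schema q → ◇q is the dual of axiom T; it is valid on a frame iff R is reflexive.
(A) R is reflexive (each world relates to itself), so the schema is valid here.
(B) R is reflexive (each world relates to itself), so the schema is valid here.
(C) R is reflexive (each world relates to itself), so the schema is valid here.
(D) R is not reflexive (not b R b), so the schema fails here.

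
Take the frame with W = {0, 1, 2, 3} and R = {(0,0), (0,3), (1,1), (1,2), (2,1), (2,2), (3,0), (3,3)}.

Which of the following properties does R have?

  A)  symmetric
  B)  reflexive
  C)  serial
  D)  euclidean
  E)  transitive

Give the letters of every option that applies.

(A) symmetric: every R-edge is matched by its reverse.
(B) reflexive: each world relates to itself.
(C) serial: every world has an R-successor.
(D) euclidean: any two R-successors of the same world are R-related.
(E) transitive: R is closed under composition.

A, B, C, D, E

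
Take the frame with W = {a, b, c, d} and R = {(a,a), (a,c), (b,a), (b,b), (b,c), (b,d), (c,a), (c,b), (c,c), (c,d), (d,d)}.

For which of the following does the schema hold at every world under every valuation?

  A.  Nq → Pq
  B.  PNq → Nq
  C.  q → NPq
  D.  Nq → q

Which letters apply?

A, D

R is reflexive: each world relates to itself.
R is not symmetric: b R a but not a R b.
R is not euclidean: b R a and b R b but not a R b.
R is serial: every world has an R-successor.
(A) axiom D: valid iff R is serial. R is serial — valid.
(B) the dual of axiom 5: valid iff R is euclidean. R is not euclidean — not valid.
(C) q → NPq is axiom B; it is valid on a frame exactly when R is symmetric. R is not symmetric, so not valid.
(D) Nq → q is axiom T; it is valid on a frame exactly when R is reflexive. R is reflexive, so valid.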